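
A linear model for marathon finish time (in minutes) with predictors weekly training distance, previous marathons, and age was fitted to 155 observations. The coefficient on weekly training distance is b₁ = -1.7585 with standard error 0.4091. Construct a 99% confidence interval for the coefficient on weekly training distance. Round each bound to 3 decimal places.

df = n − k − 1 = 155 − 3 − 1 = 151.
t* = t_{0.005, 151} = 2.60878.
Margin = t* × SE = 2.60878 × 0.4091 = 1.06725.
CI: -1.7585 ± 1.06725 → (-2.826, -0.691).
With 99% confidence, each one-unit increase in weekly training distance is associated with a change of between -2.826 and -0.691 minutes in marathon finish time, holding the other predictors fixed.

(-2.826, -0.691)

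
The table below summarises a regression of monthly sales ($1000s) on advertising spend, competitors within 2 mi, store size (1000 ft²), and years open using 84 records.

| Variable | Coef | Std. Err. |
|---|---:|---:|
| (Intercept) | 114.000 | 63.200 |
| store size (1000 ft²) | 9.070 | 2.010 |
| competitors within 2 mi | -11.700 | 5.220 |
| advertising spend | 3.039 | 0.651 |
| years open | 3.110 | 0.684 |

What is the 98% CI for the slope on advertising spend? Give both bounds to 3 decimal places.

Read off: b = 3.039, SE = 0.651 for advertising spend.
df = n − k − 1 = 84 − 4 − 1 = 79.
t* = t_{0.01, 79} = 2.374482.
Margin = t* × SE = 2.374482 × 0.651 = 1.54579.
CI: 3.039 ± 1.54579 → (1.493, 4.585).

(1.493, 4.585)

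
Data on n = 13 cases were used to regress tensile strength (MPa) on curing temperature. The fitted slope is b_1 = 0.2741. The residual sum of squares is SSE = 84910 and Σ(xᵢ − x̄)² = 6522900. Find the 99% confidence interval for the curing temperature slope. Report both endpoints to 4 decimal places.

MSE = SSE/(n − 2) = 84910/11 = 7719.09.
SE(b_1) = √(MSE/Sₓₓ) = √(7719.09/6522900) = 0.0344003.
df = n − 2 = 11.
t* = t_{0.005, 11} = 3.105807.
Margin = t* × SE = 3.105807 × 0.0344003 = 0.106841.
CI: 0.2741 ± 0.106841 → (0.1673, 0.3809).
With 99% confidence, each one-unit increase in curing temperature is associated with a change of between 0.1673 and 0.3809 MPa in tensile strength.

(0.1673, 0.3809)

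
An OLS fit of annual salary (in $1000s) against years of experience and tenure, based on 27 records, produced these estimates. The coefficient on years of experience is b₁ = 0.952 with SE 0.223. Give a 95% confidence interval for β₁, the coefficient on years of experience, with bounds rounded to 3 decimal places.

df = n − k − 1 = 27 − 2 − 1 = 24.
t* = t_{0.025, 24} = 2.063899.
Margin = t* × SE = 2.063899 × 0.223 = 0.46025.
CI: 0.952 ± 0.46025 → (0.492, 1.412).
With 95% confidence, each one-unit increase in years of experience is associated with a change of between 0.492 and 1.412 $1000s in annual salary, holding the other predictors fixed.

(0.492, 1.412)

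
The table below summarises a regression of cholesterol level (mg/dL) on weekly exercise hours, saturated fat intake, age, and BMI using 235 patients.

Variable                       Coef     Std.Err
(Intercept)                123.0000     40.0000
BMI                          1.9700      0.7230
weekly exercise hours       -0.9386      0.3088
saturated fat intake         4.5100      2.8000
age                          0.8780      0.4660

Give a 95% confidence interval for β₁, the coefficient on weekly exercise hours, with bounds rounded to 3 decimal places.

(-1.547, -0.330)

Read off: b = -0.9386, SE = 0.3088 for weekly exercise hours.
df = n − k − 1 = 235 − 4 − 1 = 230.
t* = t_{0.025, 230} = 1.970332.
Margin = t* × SE = 1.970332 × 0.3088 = 0.60844.
CI: -0.9386 ± 0.60844 → (-1.547, -0.330).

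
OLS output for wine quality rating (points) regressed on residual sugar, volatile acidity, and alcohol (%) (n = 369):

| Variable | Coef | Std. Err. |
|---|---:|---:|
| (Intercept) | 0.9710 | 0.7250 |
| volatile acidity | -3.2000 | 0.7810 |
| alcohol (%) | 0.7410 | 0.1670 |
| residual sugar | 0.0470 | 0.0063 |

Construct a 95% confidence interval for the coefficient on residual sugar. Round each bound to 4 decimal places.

Read off: b = 0.0470, SE = 0.0063 for residual sugar.
df = n − k − 1 = 369 − 3 − 1 = 365.
t* = t_{0.025, 365} = 1.966485.
Margin = t* × SE = 1.966485 × 0.0063 = 0.012389.
CI: 0.0470 ± 0.012389 → (0.0346, 0.0594).

(0.0346, 0.0594)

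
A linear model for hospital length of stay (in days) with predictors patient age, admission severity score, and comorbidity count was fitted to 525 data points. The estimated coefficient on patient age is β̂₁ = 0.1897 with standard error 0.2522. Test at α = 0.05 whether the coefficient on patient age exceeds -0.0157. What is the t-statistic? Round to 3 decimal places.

H₀: β₁ = -0.0157 vs H₁: β₁ > -0.0157.
t = (β̂₁ − β₁⁰)/SE = (0.1897 − (-0.0157)) / 0.2522 = 0.814.
df = n − k − 1 = 525 − 3 − 1 = 521.
One-sided p ≈ 0.2079, which is ≥ 0.05, so fail to reject H₀.
The data do not give significant evidence that the true slope on patient age exceeds -0.0157 days per unit, holding the other predictors fixed.

t = 0.814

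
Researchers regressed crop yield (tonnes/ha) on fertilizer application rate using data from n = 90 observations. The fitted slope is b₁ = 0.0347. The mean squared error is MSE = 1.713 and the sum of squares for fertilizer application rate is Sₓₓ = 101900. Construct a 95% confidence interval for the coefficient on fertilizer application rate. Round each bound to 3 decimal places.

SE(b₁) = √(MSE/Sₓₓ) = √(1.713/101900) = 0.00410007.
df = n − 2 = 88.
t* = t_{0.025, 88} = 1.98729.
Margin = t* × SE = 1.98729 × 0.00410007 = 0.00815.
CI: 0.0347 ± 0.00815 → (0.027, 0.043).
With 95% confidence, each one-unit increase in fertilizer application rate is associated with a change of between 0.027 and 0.043 tonnes/ha in crop yield.

(0.027, 0.043)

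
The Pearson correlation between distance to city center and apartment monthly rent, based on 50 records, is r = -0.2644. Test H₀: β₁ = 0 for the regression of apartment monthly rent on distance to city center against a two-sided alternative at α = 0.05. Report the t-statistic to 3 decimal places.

t = r·√(n − 2)/√(1 − r²) = -0.2644·√48/√0.930093 = -1.899.
df = n − 2 = 48.
Two-sided p ≈ 0.0635, which is ≥ 0.05, so fail to reject H₀.
The data do not give significant evidence of a linear association between distance to city center and apartment monthly rent.

t = -1.899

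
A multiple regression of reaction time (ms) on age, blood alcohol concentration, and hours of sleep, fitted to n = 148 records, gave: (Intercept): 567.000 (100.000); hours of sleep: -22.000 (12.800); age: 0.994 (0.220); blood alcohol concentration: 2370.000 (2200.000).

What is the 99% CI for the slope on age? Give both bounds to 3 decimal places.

Read off: b = 0.994, SE = 0.220 for age.
df = n − k − 1 = 148 − 3 − 1 = 144.
t* = t_{0.005, 144} = 2.610402.
Margin = t* × SE = 2.610402 × 0.220 = 0.57429.
CI: 0.994 ± 0.57429 → (0.420, 1.568).

(0.420, 1.568)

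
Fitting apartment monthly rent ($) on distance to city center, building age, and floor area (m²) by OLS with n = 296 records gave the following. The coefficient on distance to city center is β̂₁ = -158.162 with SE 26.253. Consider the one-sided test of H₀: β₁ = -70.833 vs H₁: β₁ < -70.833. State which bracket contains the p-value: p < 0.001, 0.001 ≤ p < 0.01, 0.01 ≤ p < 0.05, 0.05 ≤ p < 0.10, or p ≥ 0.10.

p < 0.001

t = (-158.162 − (-70.833)) / 26.253 = -3.326.
df = n − k − 1 = 296 − 3 − 1 = 292.
One-sided p = P(T_{292} < t) ≈ 0.0005.
So p < 0.001.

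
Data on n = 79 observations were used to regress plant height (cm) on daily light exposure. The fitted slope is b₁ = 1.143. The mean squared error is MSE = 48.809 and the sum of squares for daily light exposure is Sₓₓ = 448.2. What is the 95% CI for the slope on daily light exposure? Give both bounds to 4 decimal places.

(0.4859, 1.8001)

SE(b₁) = √(MSE/Sₓₓ) = √(48.809/448.2) = 0.33.
df = n − 2 = 77.
t* = t_{0.025, 77} = 1.991254.
Margin = t* × SE = 1.991254 × 0.33 = 0.657114.
CI: 1.143 ± 0.657114 → (0.4859, 1.8001).
With 95% confidence, each one-unit increase in daily light exposure is associated with a change of between 0.4859 and 1.8001 cm in plant height.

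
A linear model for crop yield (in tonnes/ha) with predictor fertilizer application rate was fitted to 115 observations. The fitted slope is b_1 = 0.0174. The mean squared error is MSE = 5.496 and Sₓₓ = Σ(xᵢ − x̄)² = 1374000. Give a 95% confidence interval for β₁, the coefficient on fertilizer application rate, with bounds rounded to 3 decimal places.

SE(b_1) = √(MSE/Sₓₓ) = √(5.496/1374000) = 0.002.
df = n − 2 = 113.
t* = t_{0.025, 113} = 1.98118.
Margin = t* × SE = 1.98118 × 0.002 = 0.00396.
CI: 0.0174 ± 0.00396 → (0.013, 0.021).
With 95% confidence, each one-unit increase in fertilizer application rate is associated with a change of between 0.013 and 0.021 tonnes/ha in crop yield.

(0.013, 0.021)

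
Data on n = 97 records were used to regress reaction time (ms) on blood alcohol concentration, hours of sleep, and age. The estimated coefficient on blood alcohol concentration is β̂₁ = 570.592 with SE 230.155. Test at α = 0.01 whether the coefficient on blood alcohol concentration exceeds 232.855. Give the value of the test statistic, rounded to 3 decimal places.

t = 1.467

H₀: β₁ = 232.855 vs H₁: β₁ > 232.855.
t = (β̂₁ − β₁⁰)/SE = (570.592 − 232.855) / 230.155 = 1.467.
df = n − k − 1 = 97 − 3 − 1 = 93.
One-sided p ≈ 0.0728, which is ≥ 0.01, so fail to reject H₀.
The data do not give significant evidence that the true slope on blood alcohol concentration exceeds 232.855 ms per unit, holding the other predictors fixed.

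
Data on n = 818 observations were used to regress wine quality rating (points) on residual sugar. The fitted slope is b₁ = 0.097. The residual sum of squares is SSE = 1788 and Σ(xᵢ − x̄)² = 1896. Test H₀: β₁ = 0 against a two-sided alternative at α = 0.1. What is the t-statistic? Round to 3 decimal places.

t = 2.853

MSE = SSE/(n − 2) = 1788/816 = 2.19118.
SE(b₁) = √(MSE/Sₓₓ) = √(2.19118/1896) = 0.0339953.
t = 0.097 / 0.0339953 = 2.853.
df = n − 2 = 816.
Two-sided p ≈ 0.0044, which is < 0.1, so reject H₀.
There is evidence that residual sugar is associated with wine quality rating.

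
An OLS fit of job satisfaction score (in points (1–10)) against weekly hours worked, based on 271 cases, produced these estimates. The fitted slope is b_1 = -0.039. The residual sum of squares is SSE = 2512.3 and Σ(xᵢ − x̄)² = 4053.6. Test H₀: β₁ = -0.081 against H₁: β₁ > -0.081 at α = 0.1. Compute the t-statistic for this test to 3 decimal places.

t = 0.875

MSE = SSE/(n − 2) = 2512.3/269 = 9.33941.
SE(b_1) = √(MSE/Sₓₓ) = √(9.33941/4053.6) = 0.0479998.
t = (-0.039 − (-0.081)) / 0.0479998 = 0.875.
df = n − 2 = 269.
One-sided p ≈ 0.1912, which is ≥ 0.1, so fail to reject H₀.
The data do not give significant evidence that the true slope on weekly hours worked exceeds -0.081 points (1–10) per unit.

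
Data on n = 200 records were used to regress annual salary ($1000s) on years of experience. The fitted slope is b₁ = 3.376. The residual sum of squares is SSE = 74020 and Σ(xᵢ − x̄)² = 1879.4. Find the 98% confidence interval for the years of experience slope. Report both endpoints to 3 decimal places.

(2.330, 4.422)

MSE = SSE/(n − 2) = 74020/198 = 373.838.
SE(b₁) = √(MSE/Sₓₓ) = √(373.838/1879.4) = 0.445997.
df = n − 2 = 198.
t* = t_{0.01, 198} = 2.345328.
Margin = t* × SE = 2.345328 × 0.445997 = 1.04601.
CI: 3.376 ± 1.04601 → (2.330, 4.422).
With 98% confidence, each one-unit increase in years of experience is associated with a change of between 2.330 and 4.422 $1000s in annual salary.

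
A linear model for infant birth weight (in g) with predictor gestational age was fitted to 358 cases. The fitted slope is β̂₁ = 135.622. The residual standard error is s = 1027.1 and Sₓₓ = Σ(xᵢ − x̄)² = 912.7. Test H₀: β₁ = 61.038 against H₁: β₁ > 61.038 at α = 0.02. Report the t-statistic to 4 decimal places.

SE(β̂₁) = s/√Sₓₓ = 1027.1/√912.7 = 33.9976.
t = (135.622 − 61.038) / 33.9976 = 2.1938.
df = n − 2 = 356.
One-sided p ≈ 0.0144, which is < 0.02, so reject H₀.
There is evidence that the true slope on gestational age exceeds 61.038 g per unit.

t = 2.1938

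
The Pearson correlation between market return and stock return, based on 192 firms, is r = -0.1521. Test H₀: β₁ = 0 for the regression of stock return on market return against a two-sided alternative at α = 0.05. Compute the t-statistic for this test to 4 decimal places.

t = r·√(n − 2)/√(1 − r²) = -0.1521·√190/√0.976866 = -2.1212.
df = n − 2 = 190.
Two-sided p ≈ 0.0352, which is < 0.05, so reject H₀.
There is evidence of a linear association between market return and stock return.

t = -2.1212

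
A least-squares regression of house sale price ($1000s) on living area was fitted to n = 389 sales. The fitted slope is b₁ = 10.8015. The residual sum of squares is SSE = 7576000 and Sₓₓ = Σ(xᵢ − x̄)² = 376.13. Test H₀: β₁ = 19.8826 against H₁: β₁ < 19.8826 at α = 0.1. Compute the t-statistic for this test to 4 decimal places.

MSE = SSE/(n − 2) = 7576000/387 = 19576.2.
SE(b₁) = √(MSE/Sₓₓ) = √(19576.2/376.13) = 7.21432.
t = (10.8015 − 19.8826) / 7.21432 = -1.2588.
df = n − 2 = 387.
One-sided p ≈ 0.1044, which is ≥ 0.1, so fail to reject H₀.
The data do not give significant evidence that the true slope on living area is below 19.8826 $1000s per unit.

t = -1.2588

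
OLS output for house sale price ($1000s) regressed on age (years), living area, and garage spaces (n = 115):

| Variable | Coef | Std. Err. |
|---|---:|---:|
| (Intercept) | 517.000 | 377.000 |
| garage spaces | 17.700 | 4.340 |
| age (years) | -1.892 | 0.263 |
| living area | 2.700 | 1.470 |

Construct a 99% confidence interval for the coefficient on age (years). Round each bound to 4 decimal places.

Read off: b = -1.892, SE = 0.263 for age (years).
df = n − k − 1 = 115 − 3 − 1 = 111.
t* = t_{0.005, 111} = 2.620849.
Margin = t* × SE = 2.620849 × 0.263 = 0.689283.
CI: -1.892 ± 0.689283 → (-2.5813, -1.2027).

(-2.5813, -1.2027)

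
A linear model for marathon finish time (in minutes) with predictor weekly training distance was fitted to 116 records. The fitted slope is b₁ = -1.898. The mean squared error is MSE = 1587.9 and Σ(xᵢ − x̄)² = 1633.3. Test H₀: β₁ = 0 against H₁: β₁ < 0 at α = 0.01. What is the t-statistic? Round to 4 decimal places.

t = -1.9249

SE(b₁) = √(MSE/Sₓₓ) = √(1587.9/1633.3) = 0.986004.
t = -1.898 / 0.986004 = -1.9249.
df = n − 2 = 114.
One-sided p ≈ 0.0284, which is ≥ 0.01, so fail to reject H₀.
The data do not give significant evidence that the true slope on weekly training distance is negative.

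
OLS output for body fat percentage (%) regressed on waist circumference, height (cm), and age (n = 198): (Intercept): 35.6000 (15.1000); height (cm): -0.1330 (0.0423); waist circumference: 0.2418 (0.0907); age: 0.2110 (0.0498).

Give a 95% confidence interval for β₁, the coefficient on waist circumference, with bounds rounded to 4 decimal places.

(0.0629, 0.4207)

Read off: b = 0.2418, SE = 0.0907 for waist circumference.
df = n − k − 1 = 198 − 3 − 1 = 194.
t* = t_{0.025, 194} = 1.972268.
Margin = t* × SE = 1.972268 × 0.0907 = 0.178885.
CI: 0.2418 ± 0.178885 → (0.0629, 0.4207).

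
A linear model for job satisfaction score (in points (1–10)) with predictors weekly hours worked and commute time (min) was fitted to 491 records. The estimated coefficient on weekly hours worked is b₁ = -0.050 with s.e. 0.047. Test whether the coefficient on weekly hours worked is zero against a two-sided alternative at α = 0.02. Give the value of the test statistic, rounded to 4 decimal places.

t = -1.0638

H₀: β₁ = 0 vs H₁: β₁ ≠ 0.
t = (b₁ − β₁⁰)/SE = -0.050 / 0.047 = -1.0638.
df = n − k − 1 = 491 − 2 − 1 = 488.
Two-sided p ≈ 0.2879, which is ≥ 0.02, so fail to reject H₀.
The data do not give significant evidence of an association between weekly hours worked and job satisfaction score, after adjusting for the other predictors.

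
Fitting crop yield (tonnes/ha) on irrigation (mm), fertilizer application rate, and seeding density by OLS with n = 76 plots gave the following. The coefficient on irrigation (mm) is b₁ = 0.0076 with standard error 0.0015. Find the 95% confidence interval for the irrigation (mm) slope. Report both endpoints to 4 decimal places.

(0.0046, 0.0106)

df = n − k − 1 = 76 − 3 − 1 = 72.
t* = t_{0.025, 72} = 1.993464.
Margin = t* × SE = 1.993464 × 0.0015 = 0.002990.
CI: 0.0076 ± 0.002990 → (0.0046, 0.0106).
With 95% confidence, each one-unit increase in irrigation (mm) is associated with a change of between 0.0046 and 0.0106 tonnes/ha in crop yield, holding the other predictors fixed.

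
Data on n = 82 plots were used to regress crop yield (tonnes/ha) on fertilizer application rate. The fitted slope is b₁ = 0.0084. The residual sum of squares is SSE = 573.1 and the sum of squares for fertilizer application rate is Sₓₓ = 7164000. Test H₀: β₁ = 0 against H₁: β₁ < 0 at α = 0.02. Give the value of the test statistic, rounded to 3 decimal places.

t = 8.400

MSE = SSE/(n − 2) = 573.1/80 = 7.16375.
SE(b₁) = √(MSE/Sₓₓ) = √(7.16375/7164000) = 0.000999983.
t = 0.0084 / 0.000999983 = 8.400.
df = n − 2 = 80.
One-sided p ≈ 1.0000, which is ≥ 0.02, so fail to reject H₀.
The data do not give significant evidence that the true slope on fertilizer application rate is negative.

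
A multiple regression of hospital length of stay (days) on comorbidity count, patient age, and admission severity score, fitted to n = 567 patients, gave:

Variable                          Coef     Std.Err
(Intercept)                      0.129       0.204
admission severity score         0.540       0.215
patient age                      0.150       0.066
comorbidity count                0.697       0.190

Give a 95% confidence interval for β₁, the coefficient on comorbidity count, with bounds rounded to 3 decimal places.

Read off: b = 0.697, SE = 0.190 for comorbidity count.
df = n − k − 1 = 567 − 3 − 1 = 563.
t* = t_{0.025, 563} = 1.964187.
Margin = t* × SE = 1.964187 × 0.190 = 0.37320.
CI: 0.697 ± 0.37320 → (0.324, 1.070).

(0.324, 1.070)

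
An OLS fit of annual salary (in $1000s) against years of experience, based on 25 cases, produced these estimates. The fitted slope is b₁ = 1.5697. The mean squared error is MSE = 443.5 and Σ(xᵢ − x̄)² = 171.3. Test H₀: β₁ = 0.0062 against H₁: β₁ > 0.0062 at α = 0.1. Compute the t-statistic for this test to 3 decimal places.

t = 0.972

SE(b₁) = √(MSE/Sₓₓ) = √(443.5/171.3) = 1.60904.
t = (1.5697 − 0.0062) / 1.60904 = 0.972.
df = n − 2 = 23.
One-sided p ≈ 0.1707, which is ≥ 0.1, so fail to reject H₀.
The data do not give significant evidence that the true slope on years of experience exceeds 0.0062 $1000s per unit.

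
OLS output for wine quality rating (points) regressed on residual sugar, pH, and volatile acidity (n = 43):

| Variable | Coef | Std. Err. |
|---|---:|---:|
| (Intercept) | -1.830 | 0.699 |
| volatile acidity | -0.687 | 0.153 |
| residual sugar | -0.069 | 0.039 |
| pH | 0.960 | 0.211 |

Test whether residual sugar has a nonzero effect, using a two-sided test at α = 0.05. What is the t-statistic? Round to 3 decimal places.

Read off: b = -0.069, SE = 0.039 for residual sugar.
H₀: β₁ = 0 vs H₁: β₁ ≠ 0.
t = -0.069 / 0.039 = -1.769.
df = n − k − 1 = 43 − 3 − 1 = 39.
Two-sided p ≈ 0.0847, which is ≥ 0.05, so fail to reject H₀.
The data do not give significant evidence of an association between residual sugar and wine quality rating, after adjusting for the other predictors.

t = -1.769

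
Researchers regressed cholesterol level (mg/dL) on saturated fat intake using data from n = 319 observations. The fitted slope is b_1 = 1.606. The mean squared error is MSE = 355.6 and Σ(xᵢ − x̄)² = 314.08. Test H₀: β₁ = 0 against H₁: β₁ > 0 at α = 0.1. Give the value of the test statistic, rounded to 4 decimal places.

SE(b_1) = √(MSE/Sₓₓ) = √(355.6/314.08) = 1.06405.
t = 1.606 / 1.06405 = 1.5093.
df = n − 2 = 317.
One-sided p ≈ 0.0661, which is < 0.1, so reject H₀.
There is evidence that the true slope on saturated fat intake is positive.

t = 1.5093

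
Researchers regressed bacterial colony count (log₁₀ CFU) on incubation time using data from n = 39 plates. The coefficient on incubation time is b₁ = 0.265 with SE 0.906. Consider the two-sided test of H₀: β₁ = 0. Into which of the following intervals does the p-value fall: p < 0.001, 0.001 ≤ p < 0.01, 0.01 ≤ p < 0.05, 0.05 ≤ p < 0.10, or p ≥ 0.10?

t = 0.265 / 0.906 = 0.292.
df = n − 2 = 39 − 2 = 37.
Two-sided p = 2·P(T_{37} > |t|) ≈ 0.7715.
So p ≥ 0.10.

p ≥ 0.10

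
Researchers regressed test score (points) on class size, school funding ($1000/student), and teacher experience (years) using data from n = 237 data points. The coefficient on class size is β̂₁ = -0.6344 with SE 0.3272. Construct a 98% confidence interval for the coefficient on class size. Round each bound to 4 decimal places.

df = n − k − 1 = 237 − 3 − 1 = 233.
t* = t_{0.01, 233} = 2.342458.
Margin = t* × SE = 2.342458 × 0.3272 = 0.766452.
CI: -0.6344 ± 0.766452 → (-1.4009, 0.1321).
With 98% confidence, each one-unit increase in class size is associated with a change of between -1.4009 and 0.1321 points in test score, holding the other predictors fixed.

(-1.4009, 0.1321)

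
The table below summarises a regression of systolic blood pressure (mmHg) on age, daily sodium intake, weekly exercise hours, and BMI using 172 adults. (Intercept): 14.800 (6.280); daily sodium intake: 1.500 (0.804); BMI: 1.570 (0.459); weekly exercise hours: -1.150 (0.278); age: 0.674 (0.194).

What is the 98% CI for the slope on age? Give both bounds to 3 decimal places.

(0.218, 1.130)

Read off: b = 0.674, SE = 0.194 for age.
df = n − k − 1 = 172 − 4 − 1 = 167.
t* = t_{0.01, 167} = 2.348884.
Margin = t* × SE = 2.348884 × 0.194 = 0.45568.
CI: 0.674 ± 0.45568 → (0.218, 1.130).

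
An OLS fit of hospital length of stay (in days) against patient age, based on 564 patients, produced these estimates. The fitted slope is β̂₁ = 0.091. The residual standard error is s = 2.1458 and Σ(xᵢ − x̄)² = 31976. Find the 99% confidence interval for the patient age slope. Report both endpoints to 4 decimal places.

(0.0600, 0.1220)

SE(β̂₁) = s/√Sₓₓ = 2.1458/√31976 = 0.0119999.
df = n − 2 = 562.
t* = t_{0.005, 562} = 2.584606.
Margin = t* × SE = 2.584606 × 0.0119999 = 0.031015.
CI: 0.091 ± 0.031015 → (0.0600, 0.1220).
With 99% confidence, each one-unit increase in patient age is associated with a change of between 0.0600 and 0.1220 days in hospital length of stay.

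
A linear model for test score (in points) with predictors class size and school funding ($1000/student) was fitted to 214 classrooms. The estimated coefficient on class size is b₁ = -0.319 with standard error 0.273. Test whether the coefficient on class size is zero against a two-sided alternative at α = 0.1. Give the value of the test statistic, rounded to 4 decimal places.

H₀: β₁ = 0 vs H₁: β₁ ≠ 0.
t = (b₁ − β₁⁰)/SE = -0.319 / 0.273 = -1.1685.
df = n − k − 1 = 214 − 2 − 1 = 211.
Two-sided p ≈ 0.2439, which is ≥ 0.1, so fail to reject H₀.
The data do not give significant evidence of an association between class size and test score, after adjusting for the other predictors.

t = -1.1685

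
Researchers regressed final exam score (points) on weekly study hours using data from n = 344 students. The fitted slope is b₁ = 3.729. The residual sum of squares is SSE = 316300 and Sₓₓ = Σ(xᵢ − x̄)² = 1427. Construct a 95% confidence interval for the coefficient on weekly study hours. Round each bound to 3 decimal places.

MSE = SSE/(n − 2) = 316300/342 = 924.854.
SE(b₁) = √(MSE/Sₓₓ) = √(924.854/1427) = 0.805053.
df = n − 2 = 342.
t* = t_{0.025, 342} = 1.966925.
Margin = t* × SE = 1.966925 × 0.805053 = 1.58348.
CI: 3.729 ± 1.58348 → (2.146, 5.312).
With 95% confidence, each one-unit increase in weekly study hours is associated with a change of between 2.146 and 5.312 points in final exam score.

(2.146, 5.312)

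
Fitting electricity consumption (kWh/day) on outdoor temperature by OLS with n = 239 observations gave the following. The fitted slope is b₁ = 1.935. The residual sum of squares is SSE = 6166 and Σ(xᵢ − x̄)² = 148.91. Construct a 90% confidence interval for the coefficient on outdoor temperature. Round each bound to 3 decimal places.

MSE = SSE/(n − 2) = 6166/237 = 26.0169.
SE(b₁) = √(MSE/Sₓₓ) = √(26.0169/148.91) = 0.41799.
df = n − 2 = 237.
t* = t_{0.05, 237} = 1.651308.
Margin = t* × SE = 1.651308 × 0.41799 = 0.69023.
CI: 1.935 ± 0.69023 → (1.245, 2.625).
With 90% confidence, each one-unit increase in outdoor temperature is associated with a change of between 1.245 and 2.625 kWh/day in electricity consumption.

(1.245, 2.625)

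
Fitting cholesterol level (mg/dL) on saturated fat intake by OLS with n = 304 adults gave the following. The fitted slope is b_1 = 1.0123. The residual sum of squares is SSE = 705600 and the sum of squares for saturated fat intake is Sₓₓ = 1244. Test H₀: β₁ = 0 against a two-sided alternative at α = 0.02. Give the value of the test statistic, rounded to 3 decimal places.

t = 0.739

MSE = SSE/(n − 2) = 705600/302 = 2336.42.
SE(b_1) = √(MSE/Sₓₓ) = √(2336.42/1244) = 1.37046.
t = 1.0123 / 1.37046 = 0.739.
df = n − 2 = 302.
Two-sided p ≈ 0.4607, which is ≥ 0.02, so fail to reject H₀.
The data do not give significant evidence of an association between saturated fat intake and cholesterol level.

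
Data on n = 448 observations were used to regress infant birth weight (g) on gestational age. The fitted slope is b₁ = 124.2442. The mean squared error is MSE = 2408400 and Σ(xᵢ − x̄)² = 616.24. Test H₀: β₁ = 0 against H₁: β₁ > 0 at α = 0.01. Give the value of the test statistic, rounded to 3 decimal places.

SE(b₁) = √(MSE/Sₓₓ) = √(2.4084e+06/616.24) = 62.5157.
t = 124.2442 / 62.5157 = 1.987.
df = n − 2 = 446.
One-sided p ≈ 0.0237, which is ≥ 0.01, so fail to reject H₀.
The data do not give significant evidence that the true slope on gestational age is positive.

t = 1.987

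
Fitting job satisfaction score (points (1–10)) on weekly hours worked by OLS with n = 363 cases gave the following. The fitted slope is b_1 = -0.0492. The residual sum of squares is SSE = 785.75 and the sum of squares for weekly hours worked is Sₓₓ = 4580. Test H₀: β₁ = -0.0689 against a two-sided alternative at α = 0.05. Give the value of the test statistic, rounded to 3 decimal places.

t = 0.904

MSE = SSE/(n − 2) = 785.75/361 = 2.17659.
SE(b_1) = √(MSE/Sₓₓ) = √(2.17659/4580) = 0.0218.
t = (-0.0492 − (-0.0689)) / 0.0218 = 0.904.
df = n − 2 = 361.
Two-sided p ≈ 0.3668, which is ≥ 0.05, so fail to reject H₀.
The data are consistent with a true slope of -0.0689 points (1–10) per unit of weekly hours worked.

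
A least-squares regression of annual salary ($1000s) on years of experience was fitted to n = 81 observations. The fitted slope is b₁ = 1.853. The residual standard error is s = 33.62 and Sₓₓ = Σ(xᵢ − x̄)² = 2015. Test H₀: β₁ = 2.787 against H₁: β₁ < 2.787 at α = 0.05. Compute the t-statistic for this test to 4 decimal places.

t = -1.2471

SE(b₁) = s/√Sₓₓ = 33.62/√2015 = 0.748963.
t = (1.853 − 2.787) / 0.748963 = -1.2471.
df = n − 2 = 79.
One-sided p ≈ 0.1080, which is ≥ 0.05, so fail to reject H₀.
The data do not give significant evidence that the true slope on years of experience is below 2.787 $1000s per unit.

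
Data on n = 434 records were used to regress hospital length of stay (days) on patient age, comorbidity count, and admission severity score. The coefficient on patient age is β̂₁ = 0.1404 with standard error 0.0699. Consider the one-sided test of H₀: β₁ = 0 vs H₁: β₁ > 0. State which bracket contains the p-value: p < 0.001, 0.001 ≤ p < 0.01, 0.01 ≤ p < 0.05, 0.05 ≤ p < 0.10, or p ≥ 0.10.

0.01 ≤ p < 0.05

t = 0.1404 / 0.0699 = 2.009.
df = n − k − 1 = 434 − 3 − 1 = 430.
One-sided p = P(T_{430} > t) ≈ 0.0226.
So 0.01 ≤ p < 0.05.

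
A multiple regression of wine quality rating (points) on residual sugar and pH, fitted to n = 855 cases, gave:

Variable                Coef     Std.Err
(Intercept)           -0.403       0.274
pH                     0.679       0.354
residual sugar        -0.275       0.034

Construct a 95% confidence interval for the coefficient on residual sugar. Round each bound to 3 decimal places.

Read off: b = -0.275, SE = 0.034 for residual sugar.
df = n − k − 1 = 855 − 2 − 1 = 852.
t* = t_{0.025, 852} = 1.962752.
Margin = t* × SE = 1.962752 × 0.034 = 0.06673.
CI: -0.275 ± 0.06673 → (-0.342, -0.208).

(-0.342, -0.208)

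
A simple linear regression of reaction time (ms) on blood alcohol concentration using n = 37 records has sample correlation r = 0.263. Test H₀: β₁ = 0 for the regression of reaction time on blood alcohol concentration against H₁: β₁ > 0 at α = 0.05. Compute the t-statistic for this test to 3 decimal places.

t = 1.613

t = r·√(n − 2)/√(1 − r²) = 0.263·√35/√0.930831 = 1.613.
df = n − 2 = 35.
One-sided p ≈ 0.0579, which is ≥ 0.05, so fail to reject H₀.
The data do not give significant evidence of a linear association between blood alcohol concentration and reaction time.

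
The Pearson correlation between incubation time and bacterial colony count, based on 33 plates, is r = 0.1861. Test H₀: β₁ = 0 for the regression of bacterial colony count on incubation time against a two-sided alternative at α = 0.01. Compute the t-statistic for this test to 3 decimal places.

t = 1.055

t = r·√(n − 2)/√(1 − r²) = 0.1861·√31/√0.965367 = 1.055.
df = n − 2 = 31.
Two-sided p ≈ 0.2998, which is ≥ 0.01, so fail to reject H₀.
The data do not give significant evidence of a linear association between incubation time and bacterial colony count.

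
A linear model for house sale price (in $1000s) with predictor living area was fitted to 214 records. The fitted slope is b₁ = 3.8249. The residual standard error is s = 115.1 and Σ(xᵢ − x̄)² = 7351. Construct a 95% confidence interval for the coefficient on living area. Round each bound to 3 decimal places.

SE(b₁) = s/√Sₓₓ = 115.1/√7351 = 1.34246.
df = n − 2 = 212.
t* = t_{0.025, 212} = 1.971217.
Margin = t* × SE = 1.971217 × 1.34246 = 2.64628.
CI: 3.8249 ± 2.64628 → (1.179, 6.471).
With 95% confidence, each one-unit increase in living area is associated with a change of between 1.179 and 6.471 $1000s in house sale price.

(1.179, 6.471)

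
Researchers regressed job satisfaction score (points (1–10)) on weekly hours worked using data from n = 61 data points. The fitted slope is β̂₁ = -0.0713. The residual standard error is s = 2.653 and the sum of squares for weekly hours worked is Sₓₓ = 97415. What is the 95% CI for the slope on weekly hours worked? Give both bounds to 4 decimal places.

SE(β̂₁) = s/√Sₓₓ = 2.653/√97415 = 0.00850011.
df = n − 2 = 59.
t* = t_{0.025, 59} = 2.000995.
Margin = t* × SE = 2.000995 × 0.00850011 = 0.017009.
CI: -0.0713 ± 0.017009 → (-0.0883, -0.0543).
With 95% confidence, each one-unit increase in weekly hours worked is associated with a change of between -0.0883 and -0.0543 points (1–10) in job satisfaction score.

(-0.0883, -0.0543)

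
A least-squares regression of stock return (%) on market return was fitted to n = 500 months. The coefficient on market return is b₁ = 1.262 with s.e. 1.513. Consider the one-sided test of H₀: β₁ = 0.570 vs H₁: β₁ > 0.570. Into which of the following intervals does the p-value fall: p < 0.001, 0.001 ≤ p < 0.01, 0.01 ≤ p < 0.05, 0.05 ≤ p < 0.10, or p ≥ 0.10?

t = (1.262 − 0.570) / 1.513 = 0.457.
df = n − 2 = 500 − 2 = 498.
One-sided p = P(T_{498} > t) ≈ 0.3238.
So p ≥ 0.10.

p ≥ 0.10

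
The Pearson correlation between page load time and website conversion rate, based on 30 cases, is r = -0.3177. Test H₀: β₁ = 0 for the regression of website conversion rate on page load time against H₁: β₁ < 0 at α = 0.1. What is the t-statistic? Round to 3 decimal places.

t = -1.773

t = r·√(n − 2)/√(1 − r²) = -0.3177·√28/√0.899067 = -1.773.
df = n − 2 = 28.
One-sided p ≈ 0.0436, which is < 0.1, so reject H₀.
There is evidence of a linear association between page load time and website conversion rate.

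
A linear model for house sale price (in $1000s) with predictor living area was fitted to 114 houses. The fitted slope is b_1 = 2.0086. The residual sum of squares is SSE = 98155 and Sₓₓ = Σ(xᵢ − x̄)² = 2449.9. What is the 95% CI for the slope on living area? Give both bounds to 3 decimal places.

MSE = SSE/(n − 2) = 98155/112 = 876.384.
SE(b_1) = √(MSE/Sₓₓ) = √(876.384/2449.9) = 0.598099.
df = n − 2 = 112.
t* = t_{0.025, 112} = 1.981372.
Margin = t* × SE = 1.981372 × 0.598099 = 1.18506.
CI: 2.0086 ± 1.18506 → (0.824, 3.194).
With 95% confidence, each one-unit increase in living area is associated with a change of between 0.824 and 3.194 $1000s in house sale price.

(0.824, 3.194)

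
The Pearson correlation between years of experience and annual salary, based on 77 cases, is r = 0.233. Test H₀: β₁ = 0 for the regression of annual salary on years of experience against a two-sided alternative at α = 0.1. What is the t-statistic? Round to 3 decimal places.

t = r·√(n − 2)/√(1 − r²) = 0.233·√75/√0.945711 = 2.075.
df = n − 2 = 75.
Two-sided p ≈ 0.0414, which is < 0.1, so reject H₀.
There is evidence of a linear association between years of experience and annual salary.

t = 2.075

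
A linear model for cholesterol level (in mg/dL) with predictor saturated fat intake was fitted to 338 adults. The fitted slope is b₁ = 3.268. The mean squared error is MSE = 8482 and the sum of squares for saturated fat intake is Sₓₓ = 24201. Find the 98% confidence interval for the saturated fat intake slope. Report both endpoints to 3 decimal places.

(1.884, 4.652)

SE(b₁) = √(MSE/Sₓₓ) = √(8482/24201) = 0.592015.
df = n − 2 = 336.
t* = t_{0.01, 336} = 2.337497.
Margin = t* × SE = 2.337497 × 0.592015 = 1.38383.
CI: 3.268 ± 1.38383 → (1.884, 4.652).
With 98% confidence, each one-unit increase in saturated fat intake is associated with a change of between 1.884 and 4.652 mg/dL in cholesterol level.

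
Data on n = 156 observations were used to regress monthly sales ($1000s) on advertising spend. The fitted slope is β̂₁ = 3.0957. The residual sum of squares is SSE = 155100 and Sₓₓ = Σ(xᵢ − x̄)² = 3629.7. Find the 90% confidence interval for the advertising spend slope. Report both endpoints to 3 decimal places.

MSE = SSE/(n − 2) = 155100/154 = 1007.14.
SE(β̂₁) = √(MSE/Sₓₓ) = √(1007.14/3629.7) = 0.526757.
df = n − 2 = 154.
t* = t_{0.05, 154} = 1.654808.
Margin = t* × SE = 1.654808 × 0.526757 = 0.87168.
CI: 3.0957 ± 0.87168 → (2.224, 3.967).
With 90% confidence, each one-unit increase in advertising spend is associated with a change of between 2.224 and 3.967 $1000s in monthly sales.

(2.224, 3.967)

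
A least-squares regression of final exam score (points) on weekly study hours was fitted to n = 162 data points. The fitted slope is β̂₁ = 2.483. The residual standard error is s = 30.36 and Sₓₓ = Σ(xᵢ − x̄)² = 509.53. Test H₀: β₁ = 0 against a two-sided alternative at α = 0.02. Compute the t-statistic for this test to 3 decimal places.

t = 1.846

SE(β̂₁) = s/√Sₓₓ = 30.36/√509.53 = 1.34498.
t = 2.483 / 1.34498 = 1.846.
df = n − 2 = 160.
Two-sided p ≈ 0.0667, which is ≥ 0.02, so fail to reject H₀.
The data do not give significant evidence of an association between weekly study hours and final exam score.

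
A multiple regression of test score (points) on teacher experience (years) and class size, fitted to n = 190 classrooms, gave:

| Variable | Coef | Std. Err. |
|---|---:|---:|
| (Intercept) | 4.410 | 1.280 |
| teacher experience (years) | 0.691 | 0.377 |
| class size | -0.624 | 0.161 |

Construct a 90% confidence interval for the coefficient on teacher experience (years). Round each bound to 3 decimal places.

(0.068, 1.314)

Read off: b = 0.691, SE = 0.377 for teacher experience (years).
df = n − k − 1 = 190 − 2 − 1 = 187.
t* = t_{0.05, 187} = 1.653043.
Margin = t* × SE = 1.653043 × 0.377 = 0.62320.
CI: 0.691 ± 0.62320 → (0.068, 1.314).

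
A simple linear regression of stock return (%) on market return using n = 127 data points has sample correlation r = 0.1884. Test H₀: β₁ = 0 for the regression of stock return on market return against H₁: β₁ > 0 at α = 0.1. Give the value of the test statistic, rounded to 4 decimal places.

t = 2.1448

t = r·√(n − 2)/√(1 − r²) = 0.1884·√125/√0.964505 = 2.1448.
df = n − 2 = 125.
One-sided p ≈ 0.0170, which is < 0.1, so reject H₀.
There is evidence of a linear association between market return and stock return.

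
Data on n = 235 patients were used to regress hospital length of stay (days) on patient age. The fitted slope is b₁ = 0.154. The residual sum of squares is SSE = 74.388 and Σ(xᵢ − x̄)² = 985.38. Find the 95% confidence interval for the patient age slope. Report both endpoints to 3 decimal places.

(0.119, 0.189)

MSE = SSE/(n − 2) = 74.388/233 = 0.319262.
SE(b₁) = √(MSE/Sₓₓ) = √(0.319262/985.38) = 0.018.
df = n − 2 = 233.
t* = t_{0.025, 233} = 1.970198.
Margin = t* × SE = 1.970198 × 0.018 = 0.03546.
CI: 0.154 ± 0.03546 → (0.119, 0.189).
With 95% confidence, each one-unit increase in patient age is associated with a change of between 0.119 and 0.189 days in hospital length of stay.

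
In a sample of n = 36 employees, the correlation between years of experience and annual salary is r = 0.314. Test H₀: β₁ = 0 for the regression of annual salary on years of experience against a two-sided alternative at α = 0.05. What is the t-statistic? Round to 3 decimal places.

t = r·√(n − 2)/√(1 − r²) = 0.314·√34/√0.901404 = 1.928.
df = n − 2 = 34.
Two-sided p ≈ 0.0622, which is ≥ 0.05, so fail to reject H₀.
The data do not give significant evidence of a linear association between years of experience and annual salary.

t = 1.928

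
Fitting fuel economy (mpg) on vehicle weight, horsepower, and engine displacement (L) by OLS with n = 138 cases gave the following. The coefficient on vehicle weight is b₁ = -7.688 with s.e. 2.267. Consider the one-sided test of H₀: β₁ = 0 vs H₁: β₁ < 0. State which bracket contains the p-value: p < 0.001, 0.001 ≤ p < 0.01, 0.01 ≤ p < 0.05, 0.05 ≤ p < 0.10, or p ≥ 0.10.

p < 0.001

t = -7.688 / 2.267 = -3.391.
df = n − k − 1 = 138 − 3 − 1 = 134.
One-sided p = P(T_{134} < t) ≈ 0.0005.
So p < 0.001.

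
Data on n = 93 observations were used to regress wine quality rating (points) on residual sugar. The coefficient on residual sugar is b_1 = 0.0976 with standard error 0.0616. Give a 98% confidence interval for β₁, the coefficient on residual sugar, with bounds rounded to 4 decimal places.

df = n − 2 = 93 − 2 = 91.
t* = t_{0.01, 91} = 2.368026.
Margin = t* × SE = 2.368026 × 0.0616 = 0.145870.
CI: 0.0976 ± 0.145870 → (-0.0483, 0.2435).
With 98% confidence, each one-unit increase in residual sugar is associated with a change of between -0.0483 and 0.2435 points in wine quality rating.

(-0.0483, 0.2435)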